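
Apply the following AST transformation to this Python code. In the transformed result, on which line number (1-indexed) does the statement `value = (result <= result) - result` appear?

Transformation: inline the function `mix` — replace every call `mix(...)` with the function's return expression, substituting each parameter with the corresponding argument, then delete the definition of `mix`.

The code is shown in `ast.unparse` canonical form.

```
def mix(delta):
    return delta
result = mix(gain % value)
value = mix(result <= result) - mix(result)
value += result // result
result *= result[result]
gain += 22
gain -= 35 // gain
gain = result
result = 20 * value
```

Transformed code:
result = gain % value
value = (result <= result) - result
value += result // result
result *= result[result]
gain += 22
gain -= 35 // gain
gain = result
result = 20 * value

2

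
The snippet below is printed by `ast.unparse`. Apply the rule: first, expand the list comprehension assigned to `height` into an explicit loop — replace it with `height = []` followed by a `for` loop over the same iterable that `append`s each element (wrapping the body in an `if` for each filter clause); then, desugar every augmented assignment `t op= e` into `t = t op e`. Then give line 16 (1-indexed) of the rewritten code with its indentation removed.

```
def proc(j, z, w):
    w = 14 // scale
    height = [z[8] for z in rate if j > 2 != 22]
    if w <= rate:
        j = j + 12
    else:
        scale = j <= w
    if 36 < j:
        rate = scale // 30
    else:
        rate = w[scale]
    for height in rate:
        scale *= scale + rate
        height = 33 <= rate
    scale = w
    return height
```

scale = scale * (scale + rate)

Transformed code:
def proc(j, z, w):
    w = 14 // scale
    height = []
    for z in rate:
        if j > 2 != 22:
            height.append(z[8])
    if w <= rate:
        j = j + 12
    else:
        scale = j <= w
    if 36 < j:
        rate = scale // 30
    else:
        rate = w[scale]
    for height in rate:
        scale = scale * (scale + rate)
        height = 33 <= rate
    scale = w
    return height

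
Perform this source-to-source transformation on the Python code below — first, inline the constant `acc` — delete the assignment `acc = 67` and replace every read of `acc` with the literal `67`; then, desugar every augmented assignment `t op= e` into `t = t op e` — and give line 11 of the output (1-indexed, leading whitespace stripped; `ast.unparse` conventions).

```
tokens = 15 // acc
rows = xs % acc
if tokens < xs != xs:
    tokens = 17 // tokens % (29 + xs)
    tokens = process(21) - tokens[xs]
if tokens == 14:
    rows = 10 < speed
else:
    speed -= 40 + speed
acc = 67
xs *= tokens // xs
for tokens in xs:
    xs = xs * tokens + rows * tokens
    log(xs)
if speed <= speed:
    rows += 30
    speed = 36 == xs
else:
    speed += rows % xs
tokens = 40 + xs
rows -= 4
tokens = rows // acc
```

Transformed code:
tokens = 15 // 67
rows = xs % 67
if tokens < xs != xs:
    tokens = 17 // tokens % (29 + xs)
    tokens = process(21) - tokens[xs]
if tokens == 14:
    rows = 10 < speed
else:
    speed = speed - (40 + speed)
xs = xs * (tokens // xs)
for tokens in xs:
    xs = xs * tokens + rows * tokens
    log(xs)
if speed <= speed:
    rows = rows + 30
    speed = 36 == xs
else:
    speed = speed + rows % xs
tokens = 40 + xs
rows = rows - 4
tokens = rows // 67

for tokens in xs:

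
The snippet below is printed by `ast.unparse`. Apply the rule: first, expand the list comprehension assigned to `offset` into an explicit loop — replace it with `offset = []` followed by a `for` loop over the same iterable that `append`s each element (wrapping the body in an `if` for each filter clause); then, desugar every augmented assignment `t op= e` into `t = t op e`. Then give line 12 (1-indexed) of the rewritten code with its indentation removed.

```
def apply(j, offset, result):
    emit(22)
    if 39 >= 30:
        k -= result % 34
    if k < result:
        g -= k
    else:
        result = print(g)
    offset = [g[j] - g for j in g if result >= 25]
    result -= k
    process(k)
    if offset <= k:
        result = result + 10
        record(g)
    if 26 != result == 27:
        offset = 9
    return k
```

Transformed code:
def apply(j, offset, result):
    emit(22)
    if 39 >= 30:
        k = k - result % 34
    if k < result:
        g = g - k
    else:
        result = print(g)
    offset = []
    for j in g:
        if result >= 25:
            offset.append(g[j] - g)
    result = result - k
    process(k)
    if offset <= k:
        result = result + 10
        record(g)
    if 26 != result == 27:
        offset = 9
    return k

offset.append(g[j] - g)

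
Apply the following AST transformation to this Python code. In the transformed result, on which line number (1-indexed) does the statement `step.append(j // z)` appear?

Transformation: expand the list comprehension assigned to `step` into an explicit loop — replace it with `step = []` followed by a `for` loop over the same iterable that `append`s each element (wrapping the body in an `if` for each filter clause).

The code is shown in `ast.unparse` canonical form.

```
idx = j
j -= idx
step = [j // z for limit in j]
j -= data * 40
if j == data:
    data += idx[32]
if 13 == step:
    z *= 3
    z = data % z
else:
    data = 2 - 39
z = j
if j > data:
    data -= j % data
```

Transformed code:
idx = j
j -= idx
step = []
for limit in j:
    step.append(j // z)
j -= data * 40
if j == data:
    data += idx[32]
if 13 == step:
    z *= 3
    z = data % z
else:
    data = 2 - 39
z = j
if j > data:
    data -= j % data

5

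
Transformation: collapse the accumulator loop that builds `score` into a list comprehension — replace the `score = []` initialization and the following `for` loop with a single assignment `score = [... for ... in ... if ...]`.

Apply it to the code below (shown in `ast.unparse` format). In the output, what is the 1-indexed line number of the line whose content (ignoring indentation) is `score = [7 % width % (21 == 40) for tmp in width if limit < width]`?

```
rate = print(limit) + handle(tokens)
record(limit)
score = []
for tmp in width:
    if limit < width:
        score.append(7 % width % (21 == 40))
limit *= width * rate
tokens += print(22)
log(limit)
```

Transformed code:
rate = print(limit) + handle(tokens)
record(limit)
score = [7 % width % (21 == 40) for tmp in width if limit < width]
limit *= width * rate
tokens += print(22)
log(limit)

3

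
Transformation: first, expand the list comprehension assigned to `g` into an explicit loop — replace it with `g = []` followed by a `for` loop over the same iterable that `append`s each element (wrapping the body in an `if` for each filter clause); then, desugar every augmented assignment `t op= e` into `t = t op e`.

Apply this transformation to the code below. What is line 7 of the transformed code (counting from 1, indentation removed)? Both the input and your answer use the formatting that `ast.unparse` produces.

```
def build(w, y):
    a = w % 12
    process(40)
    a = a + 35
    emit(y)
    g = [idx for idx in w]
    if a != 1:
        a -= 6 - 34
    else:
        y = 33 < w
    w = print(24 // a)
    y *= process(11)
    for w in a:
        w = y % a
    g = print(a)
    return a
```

for idx in w:

Transformed code:
def build(w, y):
    a = w % 12
    process(40)
    a = a + 35
    emit(y)
    g = []
    for idx in w:
        g.append(idx)
    if a != 1:
        a = a - (6 - 34)
    else:
        y = 33 < w
    w = print(24 // a)
    y = y * process(11)
    for w in a:
        w = y % a
    g = print(a)
    return a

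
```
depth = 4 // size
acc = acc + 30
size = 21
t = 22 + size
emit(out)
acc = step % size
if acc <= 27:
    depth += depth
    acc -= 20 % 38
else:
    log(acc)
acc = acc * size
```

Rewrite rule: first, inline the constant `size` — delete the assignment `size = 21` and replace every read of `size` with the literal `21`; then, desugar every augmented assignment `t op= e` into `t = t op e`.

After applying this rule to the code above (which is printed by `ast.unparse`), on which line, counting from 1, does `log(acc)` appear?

10

Transformed code:
depth = 4 // 21
acc = acc + 30
t = 22 + 21
emit(out)
acc = step % 21
if acc <= 27:
    depth = depth + depth
    acc = acc - 20 % 38
else:
    log(acc)
acc = acc * 21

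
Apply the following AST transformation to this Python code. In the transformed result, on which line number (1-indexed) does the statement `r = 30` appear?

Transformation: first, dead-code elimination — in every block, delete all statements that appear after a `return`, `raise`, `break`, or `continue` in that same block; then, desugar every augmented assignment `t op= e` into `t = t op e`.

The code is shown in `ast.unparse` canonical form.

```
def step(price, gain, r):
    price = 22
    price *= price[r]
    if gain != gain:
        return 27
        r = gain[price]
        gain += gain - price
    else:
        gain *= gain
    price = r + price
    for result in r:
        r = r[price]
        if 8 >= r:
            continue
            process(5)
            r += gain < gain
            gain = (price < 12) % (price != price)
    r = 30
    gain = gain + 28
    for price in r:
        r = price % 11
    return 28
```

13

Transformed code:
def step(price, gain, r):
    price = 22
    price = price * price[r]
    if gain != gain:
        return 27
    else:
        gain = gain * gain
    price = r + price
    for result in r:
        r = r[price]
        if 8 >= r:
            continue
    r = 30
    gain = gain + 28
    for price in r:
        r = price % 11
    return 28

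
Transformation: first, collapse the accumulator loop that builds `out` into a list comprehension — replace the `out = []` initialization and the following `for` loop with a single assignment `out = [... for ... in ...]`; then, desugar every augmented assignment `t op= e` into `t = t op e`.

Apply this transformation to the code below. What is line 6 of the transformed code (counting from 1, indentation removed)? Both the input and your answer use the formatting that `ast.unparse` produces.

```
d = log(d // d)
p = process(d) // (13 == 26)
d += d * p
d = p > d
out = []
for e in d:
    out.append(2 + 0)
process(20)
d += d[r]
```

process(20)

Transformed code:
d = log(d // d)
p = process(d) // (13 == 26)
d = d + d * p
d = p > d
out = [2 + 0 for e in d]
process(20)
d = d + d[r]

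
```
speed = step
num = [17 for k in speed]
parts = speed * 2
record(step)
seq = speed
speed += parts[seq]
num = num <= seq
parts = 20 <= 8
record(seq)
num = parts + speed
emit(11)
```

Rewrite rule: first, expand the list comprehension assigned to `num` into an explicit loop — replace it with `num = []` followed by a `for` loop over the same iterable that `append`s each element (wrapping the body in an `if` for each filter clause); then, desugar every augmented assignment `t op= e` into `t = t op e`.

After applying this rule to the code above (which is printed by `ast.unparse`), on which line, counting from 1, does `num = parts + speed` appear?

Transformed code:
speed = step
num = []
for k in speed:
    num.append(17)
parts = speed * 2
record(step)
seq = speed
speed = speed + parts[seq]
num = num <= seq
parts = 20 <= 8
record(seq)
num = parts + speed
emit(11)

12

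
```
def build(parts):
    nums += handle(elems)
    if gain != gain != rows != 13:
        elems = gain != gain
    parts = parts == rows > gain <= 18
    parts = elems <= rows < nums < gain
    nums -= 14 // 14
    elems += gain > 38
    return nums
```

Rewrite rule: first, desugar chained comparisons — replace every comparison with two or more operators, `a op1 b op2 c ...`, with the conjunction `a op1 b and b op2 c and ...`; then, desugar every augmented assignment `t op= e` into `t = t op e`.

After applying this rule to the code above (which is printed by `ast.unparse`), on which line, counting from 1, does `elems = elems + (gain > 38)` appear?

8

Transformed code:
def build(parts):
    nums = nums + handle(elems)
    if gain != gain and gain != rows and (rows != 13):
        elems = gain != gain
    parts = parts == rows and rows > gain and (gain <= 18)
    parts = elems <= rows and rows < nums and (nums < gain)
    nums = nums - 14 // 14
    elems = elems + (gain > 38)
    return nums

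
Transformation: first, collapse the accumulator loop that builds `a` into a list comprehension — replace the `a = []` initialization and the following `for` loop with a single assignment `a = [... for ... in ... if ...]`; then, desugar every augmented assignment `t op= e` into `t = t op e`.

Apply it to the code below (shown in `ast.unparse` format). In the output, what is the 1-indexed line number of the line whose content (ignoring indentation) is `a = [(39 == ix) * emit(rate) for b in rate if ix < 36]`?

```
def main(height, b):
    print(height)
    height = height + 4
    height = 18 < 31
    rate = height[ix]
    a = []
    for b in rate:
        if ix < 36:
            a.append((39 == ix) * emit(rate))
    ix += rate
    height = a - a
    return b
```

Transformed code:
def main(height, b):
    print(height)
    height = height + 4
    height = 18 < 31
    rate = height[ix]
    a = [(39 == ix) * emit(rate) for b in rate if ix < 36]
    ix = ix + rate
    height = a - a
    return b

6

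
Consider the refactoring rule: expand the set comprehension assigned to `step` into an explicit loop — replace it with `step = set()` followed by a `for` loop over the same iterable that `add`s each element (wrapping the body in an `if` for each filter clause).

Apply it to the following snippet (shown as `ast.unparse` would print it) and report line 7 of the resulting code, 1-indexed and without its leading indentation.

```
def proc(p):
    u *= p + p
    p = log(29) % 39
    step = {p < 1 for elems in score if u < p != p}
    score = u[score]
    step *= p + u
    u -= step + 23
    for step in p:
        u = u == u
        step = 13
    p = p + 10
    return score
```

Transformed code:
def proc(p):
    u *= p + p
    p = log(29) % 39
    step = set()
    for elems in score:
        if u < p != p:
            step.add(p < 1)
    score = u[score]
    step *= p + u
    u -= step + 23
    for step in p:
        u = u == u
        step = 13
    p = p + 10
    return score

step.add(p < 1)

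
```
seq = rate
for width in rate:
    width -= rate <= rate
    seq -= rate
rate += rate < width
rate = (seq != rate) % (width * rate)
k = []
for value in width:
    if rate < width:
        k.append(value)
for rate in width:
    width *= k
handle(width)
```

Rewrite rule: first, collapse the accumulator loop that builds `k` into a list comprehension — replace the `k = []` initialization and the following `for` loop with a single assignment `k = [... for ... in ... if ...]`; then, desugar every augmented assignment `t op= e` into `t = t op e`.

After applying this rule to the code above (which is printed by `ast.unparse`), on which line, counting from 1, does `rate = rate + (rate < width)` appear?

5

Transformed code:
seq = rate
for width in rate:
    width = width - (rate <= rate)
    seq = seq - rate
rate = rate + (rate < width)
rate = (seq != rate) % (width * rate)
k = [value for value in width if rate < width]
for rate in width:
    width = width * k
handle(width)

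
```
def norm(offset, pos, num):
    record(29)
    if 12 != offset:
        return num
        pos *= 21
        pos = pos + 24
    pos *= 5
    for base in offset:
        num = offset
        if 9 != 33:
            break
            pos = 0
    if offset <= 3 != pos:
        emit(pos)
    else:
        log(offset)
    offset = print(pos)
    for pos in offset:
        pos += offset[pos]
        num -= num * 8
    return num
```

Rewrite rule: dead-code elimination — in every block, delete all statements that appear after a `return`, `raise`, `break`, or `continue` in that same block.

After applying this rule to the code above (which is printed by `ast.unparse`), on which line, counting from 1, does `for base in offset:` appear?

Transformed code:
def norm(offset, pos, num):
    record(29)
    if 12 != offset:
        return num
    pos *= 5
    for base in offset:
        num = offset
        if 9 != 33:
            break
    if offset <= 3 != pos:
        emit(pos)
    else:
        log(offset)
    offset = print(pos)
    for pos in offset:
        pos += offset[pos]
        num -= num * 8
    return num

6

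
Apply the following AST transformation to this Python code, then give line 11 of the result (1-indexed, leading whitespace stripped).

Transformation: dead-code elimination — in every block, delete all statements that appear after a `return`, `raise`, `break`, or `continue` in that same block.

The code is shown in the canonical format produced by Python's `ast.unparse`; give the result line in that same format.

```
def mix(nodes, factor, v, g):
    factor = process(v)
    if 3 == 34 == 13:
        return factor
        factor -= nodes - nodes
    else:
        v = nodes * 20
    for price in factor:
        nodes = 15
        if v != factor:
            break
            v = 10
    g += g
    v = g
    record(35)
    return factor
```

g += g

Transformed code:
def mix(nodes, factor, v, g):
    factor = process(v)
    if 3 == 34 == 13:
        return factor
    else:
        v = nodes * 20
    for price in factor:
        nodes = 15
        if v != factor:
            break
    g += g
    v = g
    record(35)
    return factor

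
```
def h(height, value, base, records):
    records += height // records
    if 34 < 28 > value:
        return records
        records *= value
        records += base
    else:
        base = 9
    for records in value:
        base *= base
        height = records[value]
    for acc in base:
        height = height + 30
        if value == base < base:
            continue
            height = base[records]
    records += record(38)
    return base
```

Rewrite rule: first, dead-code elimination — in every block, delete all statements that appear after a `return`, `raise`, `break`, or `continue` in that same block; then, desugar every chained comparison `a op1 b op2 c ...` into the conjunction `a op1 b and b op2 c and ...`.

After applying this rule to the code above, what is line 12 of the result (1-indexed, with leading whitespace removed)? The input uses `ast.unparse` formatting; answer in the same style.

if value == base and base < base:

Transformed code:
def h(height, value, base, records):
    records += height // records
    if 34 < 28 and 28 > value:
        return records
    else:
        base = 9
    for records in value:
        base *= base
        height = records[value]
    for acc in base:
        height = height + 30
        if value == base and base < base:
            continue
    records += record(38)
    return base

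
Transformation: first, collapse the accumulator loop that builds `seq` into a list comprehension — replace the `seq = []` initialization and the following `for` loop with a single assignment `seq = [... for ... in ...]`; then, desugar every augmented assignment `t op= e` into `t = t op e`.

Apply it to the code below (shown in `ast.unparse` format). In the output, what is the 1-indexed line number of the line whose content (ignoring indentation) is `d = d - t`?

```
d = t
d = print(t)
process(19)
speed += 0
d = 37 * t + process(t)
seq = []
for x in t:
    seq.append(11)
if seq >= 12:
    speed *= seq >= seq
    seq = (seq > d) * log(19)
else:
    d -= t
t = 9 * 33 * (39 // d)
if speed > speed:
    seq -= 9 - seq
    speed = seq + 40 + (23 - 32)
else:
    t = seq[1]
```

Transformed code:
d = t
d = print(t)
process(19)
speed = speed + 0
d = 37 * t + process(t)
seq = [11 for x in t]
if seq >= 12:
    speed = speed * (seq >= seq)
    seq = (seq > d) * log(19)
else:
    d = d - t
t = 9 * 33 * (39 // d)
if speed > speed:
    seq = seq - (9 - seq)
    speed = seq + 40 + (23 - 32)
else:
    t = seq[1]

11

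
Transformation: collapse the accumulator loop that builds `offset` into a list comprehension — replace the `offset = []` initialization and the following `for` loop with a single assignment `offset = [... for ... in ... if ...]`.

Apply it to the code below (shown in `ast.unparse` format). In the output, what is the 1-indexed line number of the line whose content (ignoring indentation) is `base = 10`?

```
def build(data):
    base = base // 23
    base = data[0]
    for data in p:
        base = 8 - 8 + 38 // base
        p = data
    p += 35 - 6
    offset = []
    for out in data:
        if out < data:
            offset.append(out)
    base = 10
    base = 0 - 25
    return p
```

Transformed code:
def build(data):
    base = base // 23
    base = data[0]
    for data in p:
        base = 8 - 8 + 38 // base
        p = data
    p += 35 - 6
    offset = [out for out in data if out < data]
    base = 10
    base = 0 - 25
    return p

9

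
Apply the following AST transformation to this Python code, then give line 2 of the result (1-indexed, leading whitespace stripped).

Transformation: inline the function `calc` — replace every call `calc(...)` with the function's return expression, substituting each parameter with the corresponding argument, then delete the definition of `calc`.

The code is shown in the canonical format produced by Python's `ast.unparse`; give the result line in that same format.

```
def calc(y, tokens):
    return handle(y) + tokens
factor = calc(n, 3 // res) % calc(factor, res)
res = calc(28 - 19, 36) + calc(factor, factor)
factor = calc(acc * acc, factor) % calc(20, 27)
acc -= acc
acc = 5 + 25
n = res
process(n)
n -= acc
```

Transformed code:
factor = (handle(n) + 3 // res) % (handle(factor) + res)
res = handle(28 - 19) + 36 + (handle(factor) + factor)
factor = (handle(acc * acc) + factor) % (handle(20) + 27)
acc -= acc
acc = 5 + 25
n = res
process(n)
n -= acc

res = handle(28 - 19) + 36 + (handle(factor) + factor)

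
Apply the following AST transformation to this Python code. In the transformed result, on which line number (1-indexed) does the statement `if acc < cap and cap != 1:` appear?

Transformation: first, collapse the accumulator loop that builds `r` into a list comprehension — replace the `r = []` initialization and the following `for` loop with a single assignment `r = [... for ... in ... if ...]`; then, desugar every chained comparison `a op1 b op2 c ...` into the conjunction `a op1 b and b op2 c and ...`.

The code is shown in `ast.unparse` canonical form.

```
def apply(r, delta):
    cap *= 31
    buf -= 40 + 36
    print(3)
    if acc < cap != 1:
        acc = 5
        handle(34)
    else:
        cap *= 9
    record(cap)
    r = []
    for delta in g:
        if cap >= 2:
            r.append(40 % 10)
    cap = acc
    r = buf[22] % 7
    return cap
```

Transformed code:
def apply(r, delta):
    cap *= 31
    buf -= 40 + 36
    print(3)
    if acc < cap and cap != 1:
        acc = 5
        handle(34)
    else:
        cap *= 9
    record(cap)
    r = [40 % 10 for delta in g if cap >= 2]
    cap = acc
    r = buf[22] % 7
    return cap

5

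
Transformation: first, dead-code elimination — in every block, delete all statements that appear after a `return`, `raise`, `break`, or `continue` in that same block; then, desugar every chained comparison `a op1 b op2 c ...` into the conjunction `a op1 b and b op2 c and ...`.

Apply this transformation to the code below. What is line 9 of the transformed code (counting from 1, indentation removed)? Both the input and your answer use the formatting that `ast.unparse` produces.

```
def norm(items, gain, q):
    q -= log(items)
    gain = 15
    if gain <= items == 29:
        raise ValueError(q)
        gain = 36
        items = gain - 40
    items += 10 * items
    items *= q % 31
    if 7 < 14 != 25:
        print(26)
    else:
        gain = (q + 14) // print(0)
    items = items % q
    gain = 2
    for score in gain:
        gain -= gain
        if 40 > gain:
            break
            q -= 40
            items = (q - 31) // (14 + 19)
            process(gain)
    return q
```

Transformed code:
def norm(items, gain, q):
    q -= log(items)
    gain = 15
    if gain <= items and items == 29:
        raise ValueError(q)
    items += 10 * items
    items *= q % 31
    if 7 < 14 and 14 != 25:
        print(26)
    else:
        gain = (q + 14) // print(0)
    items = items % q
    gain = 2
    for score in gain:
        gain -= gain
        if 40 > gain:
            break
    return q

print(26)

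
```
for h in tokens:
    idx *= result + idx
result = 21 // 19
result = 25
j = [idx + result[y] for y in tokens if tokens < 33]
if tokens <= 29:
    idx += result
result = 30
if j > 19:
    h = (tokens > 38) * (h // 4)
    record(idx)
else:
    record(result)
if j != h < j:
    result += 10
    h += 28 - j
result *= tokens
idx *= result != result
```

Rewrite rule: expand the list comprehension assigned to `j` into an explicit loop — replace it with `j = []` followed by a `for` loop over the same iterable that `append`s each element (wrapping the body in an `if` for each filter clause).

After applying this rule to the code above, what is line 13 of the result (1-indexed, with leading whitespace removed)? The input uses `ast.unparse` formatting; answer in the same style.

h = (tokens > 38) * (h // 4)

Transformed code:
for h in tokens:
    idx *= result + idx
result = 21 // 19
result = 25
j = []
for y in tokens:
    if tokens < 33:
        j.append(idx + result[y])
if tokens <= 29:
    idx += result
result = 30
if j > 19:
    h = (tokens > 38) * (h // 4)
    record(idx)
else:
    record(result)
if j != h < j:
    result += 10
    h += 28 - j
result *= tokens
idx *= result != result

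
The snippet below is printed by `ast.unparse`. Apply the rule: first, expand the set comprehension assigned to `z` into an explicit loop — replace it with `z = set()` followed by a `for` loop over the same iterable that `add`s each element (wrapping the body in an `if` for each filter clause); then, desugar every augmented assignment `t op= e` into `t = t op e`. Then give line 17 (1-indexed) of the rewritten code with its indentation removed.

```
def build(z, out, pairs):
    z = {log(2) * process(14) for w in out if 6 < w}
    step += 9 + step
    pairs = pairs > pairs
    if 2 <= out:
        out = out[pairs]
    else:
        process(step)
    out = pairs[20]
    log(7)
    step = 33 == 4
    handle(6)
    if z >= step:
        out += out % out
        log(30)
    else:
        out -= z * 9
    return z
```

Transformed code:
def build(z, out, pairs):
    z = set()
    for w in out:
        if 6 < w:
            z.add(log(2) * process(14))
    step = step + (9 + step)
    pairs = pairs > pairs
    if 2 <= out:
        out = out[pairs]
    else:
        process(step)
    out = pairs[20]
    log(7)
    step = 33 == 4
    handle(6)
    if z >= step:
        out = out + out % out
        log(30)
    else:
        out = out - z * 9
    return z

out = out + out % out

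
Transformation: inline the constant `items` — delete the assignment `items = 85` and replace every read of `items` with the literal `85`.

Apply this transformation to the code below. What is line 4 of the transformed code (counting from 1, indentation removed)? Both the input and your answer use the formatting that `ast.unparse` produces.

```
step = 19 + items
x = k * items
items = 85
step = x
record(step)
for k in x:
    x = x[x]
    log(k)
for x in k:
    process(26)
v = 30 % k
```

record(step)

Transformed code:
step = 19 + 85
x = k * 85
step = x
record(step)
for k in x:
    x = x[x]
    log(k)
for x in k:
    process(26)
v = 30 % k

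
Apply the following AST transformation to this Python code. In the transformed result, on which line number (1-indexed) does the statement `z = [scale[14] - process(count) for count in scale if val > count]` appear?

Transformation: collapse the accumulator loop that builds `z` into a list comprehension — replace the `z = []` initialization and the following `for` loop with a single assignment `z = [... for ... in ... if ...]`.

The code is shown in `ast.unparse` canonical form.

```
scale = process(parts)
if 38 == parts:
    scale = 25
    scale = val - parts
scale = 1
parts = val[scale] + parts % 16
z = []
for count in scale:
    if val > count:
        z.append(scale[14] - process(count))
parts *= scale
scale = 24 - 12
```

Transformed code:
scale = process(parts)
if 38 == parts:
    scale = 25
    scale = val - parts
scale = 1
parts = val[scale] + parts % 16
z = [scale[14] - process(count) for count in scale if val > count]
parts *= scale
scale = 24 - 12

7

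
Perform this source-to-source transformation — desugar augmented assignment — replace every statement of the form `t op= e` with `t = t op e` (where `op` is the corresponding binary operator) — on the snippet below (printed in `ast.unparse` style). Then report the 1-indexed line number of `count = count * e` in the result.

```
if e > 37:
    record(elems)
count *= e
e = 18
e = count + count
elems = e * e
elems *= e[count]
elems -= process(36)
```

3

Transformed code:
if e > 37:
    record(elems)
count = count * e
e = 18
e = count + count
elems = e * e
elems = elems * e[count]
elems = elems - process(36)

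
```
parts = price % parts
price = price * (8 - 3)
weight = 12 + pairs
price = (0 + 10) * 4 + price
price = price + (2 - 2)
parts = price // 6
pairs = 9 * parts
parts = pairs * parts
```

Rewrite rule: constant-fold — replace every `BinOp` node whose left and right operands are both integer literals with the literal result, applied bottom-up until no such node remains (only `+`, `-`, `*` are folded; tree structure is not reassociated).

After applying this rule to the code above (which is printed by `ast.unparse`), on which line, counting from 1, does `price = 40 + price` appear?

4

Transformed code:
parts = price % parts
price = price * 5
weight = 12 + pairs
price = 40 + price
price = price + 0
parts = price // 6
pairs = 9 * parts
parts = pairs * parts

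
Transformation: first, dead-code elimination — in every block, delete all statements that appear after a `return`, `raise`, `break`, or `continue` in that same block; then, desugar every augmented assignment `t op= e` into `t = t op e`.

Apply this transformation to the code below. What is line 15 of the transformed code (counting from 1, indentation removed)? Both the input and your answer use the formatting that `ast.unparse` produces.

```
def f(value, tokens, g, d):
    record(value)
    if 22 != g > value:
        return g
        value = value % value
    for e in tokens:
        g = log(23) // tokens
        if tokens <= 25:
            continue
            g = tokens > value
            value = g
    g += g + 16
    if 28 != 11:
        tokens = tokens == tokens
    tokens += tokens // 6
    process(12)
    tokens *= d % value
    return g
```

return g

Transformed code:
def f(value, tokens, g, d):
    record(value)
    if 22 != g > value:
        return g
    for e in tokens:
        g = log(23) // tokens
        if tokens <= 25:
            continue
    g = g + (g + 16)
    if 28 != 11:
        tokens = tokens == tokens
    tokens = tokens + tokens // 6
    process(12)
    tokens = tokens * (d % value)
    return g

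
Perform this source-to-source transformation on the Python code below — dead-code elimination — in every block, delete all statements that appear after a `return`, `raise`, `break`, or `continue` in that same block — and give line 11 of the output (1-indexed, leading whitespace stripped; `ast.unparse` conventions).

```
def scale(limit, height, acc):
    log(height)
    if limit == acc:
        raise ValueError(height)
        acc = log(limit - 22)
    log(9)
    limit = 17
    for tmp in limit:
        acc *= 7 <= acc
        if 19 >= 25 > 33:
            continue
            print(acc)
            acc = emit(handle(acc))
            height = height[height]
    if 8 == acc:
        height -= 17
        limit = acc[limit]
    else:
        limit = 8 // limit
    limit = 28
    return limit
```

if 8 == acc:

Transformed code:
def scale(limit, height, acc):
    log(height)
    if limit == acc:
        raise ValueError(height)
    log(9)
    limit = 17
    for tmp in limit:
        acc *= 7 <= acc
        if 19 >= 25 > 33:
            continue
    if 8 == acc:
        height -= 17
        limit = acc[limit]
    else:
        limit = 8 // limit
    limit = 28
    return limit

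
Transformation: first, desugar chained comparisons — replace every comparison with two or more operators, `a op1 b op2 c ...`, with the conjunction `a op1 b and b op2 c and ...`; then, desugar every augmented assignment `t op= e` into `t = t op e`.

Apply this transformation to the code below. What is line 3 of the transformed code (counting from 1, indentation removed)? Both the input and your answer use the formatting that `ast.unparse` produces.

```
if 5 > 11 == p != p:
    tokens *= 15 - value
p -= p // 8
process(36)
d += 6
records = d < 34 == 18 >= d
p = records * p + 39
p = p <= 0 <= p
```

Transformed code:
if 5 > 11 and 11 == p and (p != p):
    tokens = tokens * (15 - value)
p = p - p // 8
process(36)
d = d + 6
records = d < 34 and 34 == 18 and (18 >= d)
p = records * p + 39
p = p <= 0 and 0 <= p

p = p - p // 8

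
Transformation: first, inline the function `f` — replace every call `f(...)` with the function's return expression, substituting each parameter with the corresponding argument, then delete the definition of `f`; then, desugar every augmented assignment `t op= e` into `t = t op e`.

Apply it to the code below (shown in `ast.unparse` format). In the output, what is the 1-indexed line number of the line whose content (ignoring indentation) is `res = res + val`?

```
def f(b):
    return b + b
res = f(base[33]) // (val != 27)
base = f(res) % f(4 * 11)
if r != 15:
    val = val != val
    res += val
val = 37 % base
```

Transformed code:
res = (base[33] + base[33]) // (val != 27)
base = (res + res) % (4 * 11 + 4 * 11)
if r != 15:
    val = val != val
    res = res + val
val = 37 % base

5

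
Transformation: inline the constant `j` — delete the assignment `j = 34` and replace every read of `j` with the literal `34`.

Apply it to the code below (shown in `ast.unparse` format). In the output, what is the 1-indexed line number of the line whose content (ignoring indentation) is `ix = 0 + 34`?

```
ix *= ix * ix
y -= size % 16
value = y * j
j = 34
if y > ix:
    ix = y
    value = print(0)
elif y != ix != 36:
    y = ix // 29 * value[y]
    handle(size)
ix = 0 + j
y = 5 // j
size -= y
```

10

Transformed code:
ix *= ix * ix
y -= size % 16
value = y * 34
if y > ix:
    ix = y
    value = print(0)
elif y != ix != 36:
    y = ix // 29 * value[y]
    handle(size)
ix = 0 + 34
y = 5 // 34
size -= y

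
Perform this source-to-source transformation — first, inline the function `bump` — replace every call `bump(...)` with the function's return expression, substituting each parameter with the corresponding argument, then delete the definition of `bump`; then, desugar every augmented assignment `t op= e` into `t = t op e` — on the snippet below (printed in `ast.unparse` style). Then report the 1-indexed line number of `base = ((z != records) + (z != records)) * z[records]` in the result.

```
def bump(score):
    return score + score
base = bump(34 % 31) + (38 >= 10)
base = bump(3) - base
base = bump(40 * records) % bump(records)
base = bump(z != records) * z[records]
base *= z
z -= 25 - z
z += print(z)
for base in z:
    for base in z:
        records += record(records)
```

Transformed code:
base = 34 % 31 + 34 % 31 + (38 >= 10)
base = 3 + 3 - base
base = (40 * records + 40 * records) % (records + records)
base = ((z != records) + (z != records)) * z[records]
base = base * z
z = z - (25 - z)
z = z + print(z)
for base in z:
    for base in z:
        records = records + record(records)

4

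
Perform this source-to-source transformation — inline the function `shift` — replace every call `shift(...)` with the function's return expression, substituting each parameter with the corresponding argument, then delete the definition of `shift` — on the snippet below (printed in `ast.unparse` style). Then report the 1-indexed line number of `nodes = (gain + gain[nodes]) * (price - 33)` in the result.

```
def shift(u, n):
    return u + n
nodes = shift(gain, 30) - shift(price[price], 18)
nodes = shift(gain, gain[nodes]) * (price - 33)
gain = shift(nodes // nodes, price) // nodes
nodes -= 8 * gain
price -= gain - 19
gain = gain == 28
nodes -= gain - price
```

Transformed code:
nodes = gain + 30 - (price[price] + 18)
nodes = (gain + gain[nodes]) * (price - 33)
gain = (nodes // nodes + price) // nodes
nodes -= 8 * gain
price -= gain - 19
gain = gain == 28
nodes -= gain - price

2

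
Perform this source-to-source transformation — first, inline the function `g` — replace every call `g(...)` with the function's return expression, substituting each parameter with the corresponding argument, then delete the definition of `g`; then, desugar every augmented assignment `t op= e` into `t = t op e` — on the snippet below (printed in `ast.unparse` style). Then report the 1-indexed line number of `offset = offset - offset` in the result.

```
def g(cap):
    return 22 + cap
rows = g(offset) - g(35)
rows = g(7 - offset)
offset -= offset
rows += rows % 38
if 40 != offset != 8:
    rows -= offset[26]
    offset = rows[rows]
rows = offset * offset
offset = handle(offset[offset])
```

Transformed code:
rows = 22 + offset - (22 + 35)
rows = 22 + (7 - offset)
offset = offset - offset
rows = rows + rows % 38
if 40 != offset != 8:
    rows = rows - offset[26]
    offset = rows[rows]
rows = offset * offset
offset = handle(offset[offset])

3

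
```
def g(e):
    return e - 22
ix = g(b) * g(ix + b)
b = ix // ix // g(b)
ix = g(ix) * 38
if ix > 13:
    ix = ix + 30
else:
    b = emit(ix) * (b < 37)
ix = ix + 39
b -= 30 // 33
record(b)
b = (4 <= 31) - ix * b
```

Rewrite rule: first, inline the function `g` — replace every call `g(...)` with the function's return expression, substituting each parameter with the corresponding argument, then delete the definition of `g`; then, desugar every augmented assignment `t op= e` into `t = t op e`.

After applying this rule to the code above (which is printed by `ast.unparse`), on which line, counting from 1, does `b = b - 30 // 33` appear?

Transformed code:
ix = (b - 22) * (ix + b - 22)
b = ix // ix // (b - 22)
ix = (ix - 22) * 38
if ix > 13:
    ix = ix + 30
else:
    b = emit(ix) * (b < 37)
ix = ix + 39
b = b - 30 // 33
record(b)
b = (4 <= 31) - ix * b

9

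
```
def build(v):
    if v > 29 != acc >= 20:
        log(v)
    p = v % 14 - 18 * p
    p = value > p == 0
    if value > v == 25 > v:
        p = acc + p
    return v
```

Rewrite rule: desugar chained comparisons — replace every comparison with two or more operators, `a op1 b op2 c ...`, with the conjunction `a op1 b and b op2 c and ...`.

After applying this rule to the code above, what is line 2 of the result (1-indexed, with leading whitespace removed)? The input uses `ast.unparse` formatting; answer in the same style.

Transformed code:
def build(v):
    if v > 29 and 29 != acc and (acc >= 20):
        log(v)
    p = v % 14 - 18 * p
    p = value > p and p == 0
    if value > v and v == 25 and (25 > v):
        p = acc + p
    return v

if v > 29 and 29 != acc and (acc >= 20):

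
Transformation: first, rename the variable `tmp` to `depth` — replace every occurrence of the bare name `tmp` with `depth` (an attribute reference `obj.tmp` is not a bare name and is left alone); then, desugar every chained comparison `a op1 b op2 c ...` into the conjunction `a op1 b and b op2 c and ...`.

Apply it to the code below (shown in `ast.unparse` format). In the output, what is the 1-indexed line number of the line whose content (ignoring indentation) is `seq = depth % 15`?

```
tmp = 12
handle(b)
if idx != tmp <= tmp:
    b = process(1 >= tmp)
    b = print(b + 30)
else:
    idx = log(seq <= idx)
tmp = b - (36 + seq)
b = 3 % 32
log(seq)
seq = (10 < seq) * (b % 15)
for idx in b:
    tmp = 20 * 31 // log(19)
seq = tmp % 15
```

Transformed code:
depth = 12
handle(b)
if idx != depth and depth <= depth:
    b = process(1 >= depth)
    b = print(b + 30)
else:
    idx = log(seq <= idx)
depth = b - (36 + seq)
b = 3 % 32
log(seq)
seq = (10 < seq) * (b % 15)
for idx in b:
    depth = 20 * 31 // log(19)
seq = depth % 15

14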